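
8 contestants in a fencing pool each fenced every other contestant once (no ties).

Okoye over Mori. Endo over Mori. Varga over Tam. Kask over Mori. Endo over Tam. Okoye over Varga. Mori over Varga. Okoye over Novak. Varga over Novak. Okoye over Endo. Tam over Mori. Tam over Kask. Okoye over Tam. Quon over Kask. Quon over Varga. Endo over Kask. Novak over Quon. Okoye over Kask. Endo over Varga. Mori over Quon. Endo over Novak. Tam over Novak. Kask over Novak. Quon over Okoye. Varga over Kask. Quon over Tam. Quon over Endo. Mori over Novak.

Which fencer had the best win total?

Okoye

Win totals: Varga 3, Quon 5, Novak 1, Okoye 6, Mori 3, Tam 3, Endo 5, Kask 2.
Okoye leads with 6 wins (next highest: 5).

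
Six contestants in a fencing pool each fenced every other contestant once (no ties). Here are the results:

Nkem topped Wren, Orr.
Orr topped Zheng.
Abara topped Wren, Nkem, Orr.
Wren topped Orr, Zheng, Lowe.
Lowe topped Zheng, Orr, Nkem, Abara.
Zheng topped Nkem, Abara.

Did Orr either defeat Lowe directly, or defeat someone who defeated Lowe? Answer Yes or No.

No

Orr did not beat Lowe directly.
Orr beat Zheng, but each of them lost to Lowe. No two-step path.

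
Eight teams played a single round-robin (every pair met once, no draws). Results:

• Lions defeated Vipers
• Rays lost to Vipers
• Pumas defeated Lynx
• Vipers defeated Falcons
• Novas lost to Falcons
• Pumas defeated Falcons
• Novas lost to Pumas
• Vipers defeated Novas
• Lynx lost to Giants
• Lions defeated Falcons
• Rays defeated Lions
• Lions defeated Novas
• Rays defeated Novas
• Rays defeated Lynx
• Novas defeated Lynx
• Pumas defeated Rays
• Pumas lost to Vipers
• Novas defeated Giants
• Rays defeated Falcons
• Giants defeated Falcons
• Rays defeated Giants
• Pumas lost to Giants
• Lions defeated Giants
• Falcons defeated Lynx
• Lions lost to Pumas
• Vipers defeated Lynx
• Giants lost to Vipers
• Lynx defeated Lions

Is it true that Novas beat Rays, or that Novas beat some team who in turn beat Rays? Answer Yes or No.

No

Novas did not beat Rays directly.
Novas beat Lynx, Giants, but each of them lost to Rays. No two-step path.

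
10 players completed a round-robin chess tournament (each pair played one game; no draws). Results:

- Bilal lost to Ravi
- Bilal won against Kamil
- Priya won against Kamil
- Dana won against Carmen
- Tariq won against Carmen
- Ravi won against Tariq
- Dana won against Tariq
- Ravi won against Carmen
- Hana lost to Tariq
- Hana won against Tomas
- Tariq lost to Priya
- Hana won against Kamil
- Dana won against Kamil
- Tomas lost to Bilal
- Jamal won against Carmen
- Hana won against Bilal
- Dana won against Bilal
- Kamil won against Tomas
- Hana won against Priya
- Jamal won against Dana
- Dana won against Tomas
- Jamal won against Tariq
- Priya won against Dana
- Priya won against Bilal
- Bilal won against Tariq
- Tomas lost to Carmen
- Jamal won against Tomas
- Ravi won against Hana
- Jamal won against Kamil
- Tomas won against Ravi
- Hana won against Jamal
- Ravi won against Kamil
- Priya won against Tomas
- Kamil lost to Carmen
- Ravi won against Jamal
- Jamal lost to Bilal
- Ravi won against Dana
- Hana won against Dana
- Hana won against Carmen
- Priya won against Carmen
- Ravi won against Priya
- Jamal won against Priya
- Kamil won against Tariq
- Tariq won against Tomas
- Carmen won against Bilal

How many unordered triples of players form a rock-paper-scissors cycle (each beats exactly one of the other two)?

Win totals: Ravi 8, Carmen 3, Tariq 3, Kamil 2, Bilal 4, Tomas 1, Jamal 6, Priya 6, Hana 7, Dana 5.
A player with w wins dominates both others in C(w,2) triples; summing gives 28 + 3 + 3 + 1 + 6 + 0 + 15 + 15 + 21 + 10 = 102 transitive triples.
Total triples C(10,3) = 120, so cyclic triples = 120 − 102 = 18.

18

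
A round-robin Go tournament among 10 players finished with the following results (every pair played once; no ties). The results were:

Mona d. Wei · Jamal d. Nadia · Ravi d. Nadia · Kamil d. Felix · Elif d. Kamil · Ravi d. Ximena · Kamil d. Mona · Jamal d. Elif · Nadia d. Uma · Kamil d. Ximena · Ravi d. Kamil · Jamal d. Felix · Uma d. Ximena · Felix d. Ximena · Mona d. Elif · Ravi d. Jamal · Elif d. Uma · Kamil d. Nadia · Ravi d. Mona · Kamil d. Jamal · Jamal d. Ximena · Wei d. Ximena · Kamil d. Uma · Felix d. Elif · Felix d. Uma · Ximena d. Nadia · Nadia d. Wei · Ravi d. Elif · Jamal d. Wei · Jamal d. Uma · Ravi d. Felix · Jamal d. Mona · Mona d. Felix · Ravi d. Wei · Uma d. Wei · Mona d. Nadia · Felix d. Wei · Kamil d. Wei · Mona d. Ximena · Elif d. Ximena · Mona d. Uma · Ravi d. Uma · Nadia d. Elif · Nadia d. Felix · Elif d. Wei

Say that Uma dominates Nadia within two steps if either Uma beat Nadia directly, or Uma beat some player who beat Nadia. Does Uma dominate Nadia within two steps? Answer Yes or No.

Yes

Uma did not beat Nadia directly.
Uma beat Ximena, Wei. Of those, Ximena beat Nadia.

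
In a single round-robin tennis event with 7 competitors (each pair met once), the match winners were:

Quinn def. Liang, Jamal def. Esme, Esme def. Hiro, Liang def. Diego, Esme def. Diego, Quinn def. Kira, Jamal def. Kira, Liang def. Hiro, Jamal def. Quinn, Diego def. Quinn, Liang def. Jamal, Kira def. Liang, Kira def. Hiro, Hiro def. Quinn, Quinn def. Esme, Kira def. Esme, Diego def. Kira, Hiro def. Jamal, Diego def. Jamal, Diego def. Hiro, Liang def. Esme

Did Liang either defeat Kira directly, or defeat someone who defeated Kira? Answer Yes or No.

Yes

Liang did not beat Kira directly.
Liang beat Hiro, Jamal, Diego, Esme. Of those, Jamal beat Kira.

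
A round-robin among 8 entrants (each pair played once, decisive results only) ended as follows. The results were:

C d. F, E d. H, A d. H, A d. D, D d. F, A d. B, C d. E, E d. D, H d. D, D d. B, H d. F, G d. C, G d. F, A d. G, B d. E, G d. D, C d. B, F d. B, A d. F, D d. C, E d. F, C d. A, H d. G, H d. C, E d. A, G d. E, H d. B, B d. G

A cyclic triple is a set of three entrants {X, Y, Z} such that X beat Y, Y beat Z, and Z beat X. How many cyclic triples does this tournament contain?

14

Win totals: A 5, B 2, C 4, D 3, E 4, F 1, G 4, H 5.
An entrant with w wins dominates both others in C(w,2) triples; summing gives 10 + 1 + 6 + 3 + 6 + 0 + 6 + 10 = 42 transitive triples.
Total triples C(8,3) = 56, so cyclic triples = 56 − 42 = 14.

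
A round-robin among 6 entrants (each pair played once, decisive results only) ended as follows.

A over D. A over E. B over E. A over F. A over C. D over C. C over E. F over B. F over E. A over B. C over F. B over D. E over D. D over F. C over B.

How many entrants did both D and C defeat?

1

D beat: C, F.
C beat: B, E, F.
Both beat: F — 1.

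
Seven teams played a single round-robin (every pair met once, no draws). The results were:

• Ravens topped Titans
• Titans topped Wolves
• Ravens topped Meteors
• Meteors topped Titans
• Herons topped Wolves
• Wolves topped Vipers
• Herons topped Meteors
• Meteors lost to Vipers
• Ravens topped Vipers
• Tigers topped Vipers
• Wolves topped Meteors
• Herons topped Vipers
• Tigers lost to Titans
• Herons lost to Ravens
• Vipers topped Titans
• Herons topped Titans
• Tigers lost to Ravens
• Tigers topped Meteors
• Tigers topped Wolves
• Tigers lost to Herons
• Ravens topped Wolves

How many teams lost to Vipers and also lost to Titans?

0

Vipers beat: Meteors, Titans.
Titans beat: Tigers, Wolves.
No one was beaten by both.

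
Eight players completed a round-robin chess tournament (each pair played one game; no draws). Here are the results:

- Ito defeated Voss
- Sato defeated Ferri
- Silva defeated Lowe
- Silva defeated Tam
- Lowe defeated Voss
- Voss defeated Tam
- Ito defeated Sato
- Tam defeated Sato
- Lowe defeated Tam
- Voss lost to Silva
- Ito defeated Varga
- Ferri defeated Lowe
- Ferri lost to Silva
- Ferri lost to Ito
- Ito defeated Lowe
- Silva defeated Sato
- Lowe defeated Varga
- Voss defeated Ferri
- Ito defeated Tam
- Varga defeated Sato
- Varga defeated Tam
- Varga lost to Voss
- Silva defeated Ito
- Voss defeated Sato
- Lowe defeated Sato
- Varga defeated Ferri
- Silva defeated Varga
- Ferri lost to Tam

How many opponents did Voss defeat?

4

Voss' results: beat Ferri, Sato, Varga, Tam; lost to Silva, Lowe, Ito.
That is 4 wins.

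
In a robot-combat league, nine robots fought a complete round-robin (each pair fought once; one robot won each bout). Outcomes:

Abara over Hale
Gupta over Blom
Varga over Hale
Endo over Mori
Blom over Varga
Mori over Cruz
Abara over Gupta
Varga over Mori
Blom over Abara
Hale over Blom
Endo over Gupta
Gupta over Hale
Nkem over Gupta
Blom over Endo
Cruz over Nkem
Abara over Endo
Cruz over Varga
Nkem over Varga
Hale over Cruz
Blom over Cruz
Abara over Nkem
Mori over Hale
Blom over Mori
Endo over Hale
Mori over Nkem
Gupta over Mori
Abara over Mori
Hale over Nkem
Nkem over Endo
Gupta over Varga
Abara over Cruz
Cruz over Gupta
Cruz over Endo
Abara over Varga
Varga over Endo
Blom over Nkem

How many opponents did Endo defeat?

3

Endo's results: beat Gupta, Mori, Hale; lost to Blom, Cruz, Varga, Nkem, Abara.
That is 3 wins.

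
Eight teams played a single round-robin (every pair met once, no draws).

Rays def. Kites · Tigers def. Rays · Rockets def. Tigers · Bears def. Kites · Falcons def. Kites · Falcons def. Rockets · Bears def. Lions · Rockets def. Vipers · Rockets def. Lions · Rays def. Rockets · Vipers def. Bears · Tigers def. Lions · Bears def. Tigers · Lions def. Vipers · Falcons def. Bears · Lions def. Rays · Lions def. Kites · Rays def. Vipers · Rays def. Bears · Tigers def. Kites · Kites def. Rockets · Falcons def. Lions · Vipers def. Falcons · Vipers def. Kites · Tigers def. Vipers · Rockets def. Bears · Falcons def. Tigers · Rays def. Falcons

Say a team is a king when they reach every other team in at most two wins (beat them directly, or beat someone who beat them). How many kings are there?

4

Falcons reaches everyone (king).
Tigers reaches everyone (king).
Kites cannot reach Falcons, Rays in two steps.
Bears cannot reach Falcons in two steps.
Rays reaches everyone (king).
Vipers cannot reach Rays in two steps.
Lions cannot reach Tigers in two steps.
Rockets reaches everyone (king).
Kings: Falcons, Tigers, Rays, Rockets — 4.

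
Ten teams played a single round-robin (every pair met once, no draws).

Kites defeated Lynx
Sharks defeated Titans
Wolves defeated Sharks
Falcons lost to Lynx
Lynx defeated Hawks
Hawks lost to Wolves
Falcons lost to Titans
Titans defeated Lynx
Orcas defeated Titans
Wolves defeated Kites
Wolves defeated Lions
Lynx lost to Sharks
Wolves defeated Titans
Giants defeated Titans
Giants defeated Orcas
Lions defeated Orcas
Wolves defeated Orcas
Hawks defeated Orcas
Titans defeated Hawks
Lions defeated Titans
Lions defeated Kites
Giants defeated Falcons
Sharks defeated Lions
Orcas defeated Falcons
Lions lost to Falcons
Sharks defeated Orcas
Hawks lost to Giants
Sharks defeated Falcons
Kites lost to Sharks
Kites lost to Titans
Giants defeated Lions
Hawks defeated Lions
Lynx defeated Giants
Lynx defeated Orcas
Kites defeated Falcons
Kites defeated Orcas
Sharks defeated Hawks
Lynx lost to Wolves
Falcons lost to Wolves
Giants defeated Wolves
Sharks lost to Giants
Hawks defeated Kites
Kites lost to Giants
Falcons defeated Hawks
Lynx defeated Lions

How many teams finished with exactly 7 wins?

Win totals: Giants 8, Titans 4, Lions 3, Lynx 5, Kites 3, Orcas 2, Sharks 7, Falcons 2, Wolves 8, Hawks 3.
Exactly 7: Sharks — 1 team.

1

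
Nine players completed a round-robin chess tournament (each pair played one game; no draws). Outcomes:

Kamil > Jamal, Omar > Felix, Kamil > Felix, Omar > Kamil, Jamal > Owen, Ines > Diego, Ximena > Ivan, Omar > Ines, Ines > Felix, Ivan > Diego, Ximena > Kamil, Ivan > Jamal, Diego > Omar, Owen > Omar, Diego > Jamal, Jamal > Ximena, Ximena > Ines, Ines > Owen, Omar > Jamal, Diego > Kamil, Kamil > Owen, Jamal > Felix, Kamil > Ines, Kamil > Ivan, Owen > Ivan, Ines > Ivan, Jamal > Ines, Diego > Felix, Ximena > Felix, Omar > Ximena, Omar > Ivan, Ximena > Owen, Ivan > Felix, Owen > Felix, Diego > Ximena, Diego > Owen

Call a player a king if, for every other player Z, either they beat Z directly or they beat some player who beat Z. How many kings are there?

8

Ximena reaches everyone (king).
Owen reaches everyone (king).
Omar reaches everyone (king).
Jamal reaches everyone (king).
Felix cannot reach Ximena, Owen, Omar, Jamal, Diego, Ines, Kamil, Ivan in two steps.
Diego reaches everyone (king).
Ines reaches everyone (king).
Kamil reaches everyone (king).
Ivan reaches everyone (king).
Kings: Ximena, Owen, Omar, Jamal, Diego, Ines, Kamil, Ivan — 8.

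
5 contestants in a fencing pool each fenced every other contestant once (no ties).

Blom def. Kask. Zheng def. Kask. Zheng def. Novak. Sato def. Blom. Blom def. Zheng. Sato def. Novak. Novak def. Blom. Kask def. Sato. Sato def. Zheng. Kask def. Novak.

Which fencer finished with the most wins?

Win totals: Kask 2, Novak 1, Sato 3, Blom 2, Zheng 2.
Sato leads with 3 wins (next highest: 2).

Sato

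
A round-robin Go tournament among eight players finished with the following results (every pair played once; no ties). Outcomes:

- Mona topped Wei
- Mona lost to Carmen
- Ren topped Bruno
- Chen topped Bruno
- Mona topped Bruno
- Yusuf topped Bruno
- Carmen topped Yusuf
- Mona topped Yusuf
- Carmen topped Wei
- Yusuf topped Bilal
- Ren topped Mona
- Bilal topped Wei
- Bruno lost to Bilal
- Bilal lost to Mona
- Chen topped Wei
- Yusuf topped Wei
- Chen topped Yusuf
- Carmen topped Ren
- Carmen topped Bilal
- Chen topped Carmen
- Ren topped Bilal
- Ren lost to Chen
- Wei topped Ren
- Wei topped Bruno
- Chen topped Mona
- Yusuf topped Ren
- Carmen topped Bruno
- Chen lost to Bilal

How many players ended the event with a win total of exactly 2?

Win totals: Wei 2, Mona 4, Chen 6, Ren 3, Carmen 6, Bruno 0, Yusuf 4, Bilal 3.
Exactly 2: Wei — 1 player.

1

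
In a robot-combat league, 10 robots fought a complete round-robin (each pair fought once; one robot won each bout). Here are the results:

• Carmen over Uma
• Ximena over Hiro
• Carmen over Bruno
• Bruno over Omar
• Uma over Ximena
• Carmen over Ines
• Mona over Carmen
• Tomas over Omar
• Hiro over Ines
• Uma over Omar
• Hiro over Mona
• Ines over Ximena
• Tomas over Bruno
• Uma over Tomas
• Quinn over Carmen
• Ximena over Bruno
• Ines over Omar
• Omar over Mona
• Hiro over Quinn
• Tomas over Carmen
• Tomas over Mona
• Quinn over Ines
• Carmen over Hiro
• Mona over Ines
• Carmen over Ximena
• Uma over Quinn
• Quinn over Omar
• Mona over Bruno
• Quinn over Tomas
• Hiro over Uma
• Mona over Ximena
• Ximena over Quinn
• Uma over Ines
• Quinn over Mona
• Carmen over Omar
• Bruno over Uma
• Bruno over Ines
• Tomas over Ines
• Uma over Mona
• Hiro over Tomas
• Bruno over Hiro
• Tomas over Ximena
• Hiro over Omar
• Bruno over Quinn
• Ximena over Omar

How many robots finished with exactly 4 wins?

Win totals: Tomas 6, Ximena 4, Ines 2, Hiro 6, Quinn 5, Omar 1, Bruno 5, Uma 6, Carmen 6, Mona 4.
Exactly 4: Ximena, Mona — 2 robots.

2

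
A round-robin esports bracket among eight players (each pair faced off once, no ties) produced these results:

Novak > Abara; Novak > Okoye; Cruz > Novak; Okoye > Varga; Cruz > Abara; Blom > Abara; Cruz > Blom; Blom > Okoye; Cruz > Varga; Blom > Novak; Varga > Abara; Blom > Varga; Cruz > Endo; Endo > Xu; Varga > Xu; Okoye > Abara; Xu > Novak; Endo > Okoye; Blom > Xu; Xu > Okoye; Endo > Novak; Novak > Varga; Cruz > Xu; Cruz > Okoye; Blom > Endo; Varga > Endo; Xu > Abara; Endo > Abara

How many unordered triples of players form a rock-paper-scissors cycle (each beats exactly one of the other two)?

Win totals: Abara 0, Okoye 2, Endo 4, Novak 3, Blom 6, Xu 3, Cruz 7, Varga 3.
A player with w wins dominates both others in C(w,2) triples; summing gives 0 + 1 + 6 + 3 + 15 + 3 + 21 + 3 = 52 transitive triples.
Total triples C(8,3) = 56, so cyclic triples = 56 − 52 = 4.

4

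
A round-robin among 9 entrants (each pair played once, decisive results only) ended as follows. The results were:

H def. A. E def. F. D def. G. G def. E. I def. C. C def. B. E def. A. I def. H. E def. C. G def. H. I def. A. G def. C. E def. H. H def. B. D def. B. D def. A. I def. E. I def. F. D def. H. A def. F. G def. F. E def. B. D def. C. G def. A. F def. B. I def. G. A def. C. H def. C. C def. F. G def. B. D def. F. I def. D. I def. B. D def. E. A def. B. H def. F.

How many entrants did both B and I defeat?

0

B beat: no one.
I beat: A, B, C, D, E, F, G, H.
No one was beaten by both.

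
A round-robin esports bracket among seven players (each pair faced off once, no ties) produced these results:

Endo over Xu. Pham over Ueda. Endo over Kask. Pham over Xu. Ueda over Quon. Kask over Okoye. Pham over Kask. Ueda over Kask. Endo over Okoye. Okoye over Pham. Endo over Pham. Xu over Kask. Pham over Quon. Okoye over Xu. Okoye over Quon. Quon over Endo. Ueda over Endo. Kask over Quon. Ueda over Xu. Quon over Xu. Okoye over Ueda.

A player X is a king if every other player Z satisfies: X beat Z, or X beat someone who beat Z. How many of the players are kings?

Quon cannot reach Ueda in two steps.
Okoye reaches everyone (king).
Xu cannot reach Ueda, Pham, Endo in two steps.
Kask reaches everyone (king).
Ueda reaches everyone (king).
Pham reaches everyone (king).
Endo reaches everyone (king).
Kings: Okoye, Kask, Ueda, Pham, Endo — 5.

5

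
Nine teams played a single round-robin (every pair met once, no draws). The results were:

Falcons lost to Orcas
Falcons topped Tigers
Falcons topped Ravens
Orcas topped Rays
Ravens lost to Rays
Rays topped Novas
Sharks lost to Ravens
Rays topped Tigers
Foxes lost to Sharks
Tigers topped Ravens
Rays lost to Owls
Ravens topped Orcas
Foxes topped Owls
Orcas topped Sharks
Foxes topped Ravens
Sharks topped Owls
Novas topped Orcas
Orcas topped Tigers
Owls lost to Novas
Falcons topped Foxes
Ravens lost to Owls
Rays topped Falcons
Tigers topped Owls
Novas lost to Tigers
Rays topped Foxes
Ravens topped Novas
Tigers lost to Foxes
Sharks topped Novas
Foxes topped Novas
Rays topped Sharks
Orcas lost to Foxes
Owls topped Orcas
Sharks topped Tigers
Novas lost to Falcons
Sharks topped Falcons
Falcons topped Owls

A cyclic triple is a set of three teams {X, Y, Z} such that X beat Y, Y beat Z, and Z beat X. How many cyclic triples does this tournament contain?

23

Win totals: Ravens 3, Falcons 5, Novas 2, Tigers 3, Owls 3, Sharks 5, Foxes 5, Orcas 4, Rays 6.
A team with w wins dominates both others in C(w,2) triples; summing gives 3 + 10 + 1 + 3 + 3 + 10 + 10 + 6 + 15 = 61 transitive triples.
Total triples C(9,3) = 84, so cyclic triples = 84 − 61 = 23.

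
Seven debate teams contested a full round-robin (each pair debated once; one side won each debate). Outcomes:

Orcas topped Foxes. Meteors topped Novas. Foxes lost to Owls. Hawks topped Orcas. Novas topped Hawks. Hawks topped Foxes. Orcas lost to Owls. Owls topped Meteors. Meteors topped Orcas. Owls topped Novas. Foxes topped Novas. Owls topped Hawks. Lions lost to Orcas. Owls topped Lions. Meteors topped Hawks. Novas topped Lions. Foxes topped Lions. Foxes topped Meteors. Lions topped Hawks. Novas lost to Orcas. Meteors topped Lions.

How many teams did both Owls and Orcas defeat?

3

Owls beat: Orcas, Novas, Lions, Meteors, Hawks, Foxes.
Orcas beat: Novas, Lions, Foxes.
Both beat: Novas, Lions, Foxes — 3.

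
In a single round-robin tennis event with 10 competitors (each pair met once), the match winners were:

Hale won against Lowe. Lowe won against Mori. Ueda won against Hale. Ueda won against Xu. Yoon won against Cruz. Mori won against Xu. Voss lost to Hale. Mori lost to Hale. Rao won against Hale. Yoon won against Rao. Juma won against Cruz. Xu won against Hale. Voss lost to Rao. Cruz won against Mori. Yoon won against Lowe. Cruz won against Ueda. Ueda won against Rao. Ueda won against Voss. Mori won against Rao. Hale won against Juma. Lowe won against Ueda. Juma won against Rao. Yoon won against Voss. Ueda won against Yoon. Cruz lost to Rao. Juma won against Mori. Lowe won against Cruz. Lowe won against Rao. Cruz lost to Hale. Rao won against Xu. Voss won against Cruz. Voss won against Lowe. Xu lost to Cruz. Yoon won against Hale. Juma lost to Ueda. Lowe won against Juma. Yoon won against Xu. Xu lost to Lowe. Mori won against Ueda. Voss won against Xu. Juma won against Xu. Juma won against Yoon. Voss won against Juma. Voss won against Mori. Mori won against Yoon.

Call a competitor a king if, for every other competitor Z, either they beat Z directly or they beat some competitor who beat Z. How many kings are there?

Mori reaches everyone (king).
Juma reaches everyone (king).
Xu cannot reach Yoon, Ueda, Rao in two steps.
Cruz cannot reach Lowe in two steps.
Yoon reaches everyone (king).
Ueda reaches everyone (king).
Voss reaches everyone (king).
Rao cannot reach Yoon in two steps.
Lowe reaches everyone (king).
Hale reaches everyone (king).
Kings: Mori, Juma, Yoon, Ueda, Voss, Lowe, Hale — 7.

7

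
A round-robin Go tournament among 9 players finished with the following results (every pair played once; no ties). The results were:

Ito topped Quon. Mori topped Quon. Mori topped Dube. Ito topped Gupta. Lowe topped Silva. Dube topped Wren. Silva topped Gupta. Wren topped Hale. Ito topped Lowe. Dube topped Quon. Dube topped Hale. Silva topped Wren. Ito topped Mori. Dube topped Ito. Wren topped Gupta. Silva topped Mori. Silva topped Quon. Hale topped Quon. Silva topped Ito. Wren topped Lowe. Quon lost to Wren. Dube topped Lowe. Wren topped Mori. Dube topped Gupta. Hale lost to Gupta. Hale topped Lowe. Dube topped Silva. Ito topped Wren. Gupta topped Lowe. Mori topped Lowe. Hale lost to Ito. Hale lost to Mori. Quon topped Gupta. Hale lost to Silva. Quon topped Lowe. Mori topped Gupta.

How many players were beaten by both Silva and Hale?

1

Silva beat: Mori, Quon, Ito, Gupta, Hale, Wren.
Hale beat: Quon, Lowe.
Both beat: Quon — 1.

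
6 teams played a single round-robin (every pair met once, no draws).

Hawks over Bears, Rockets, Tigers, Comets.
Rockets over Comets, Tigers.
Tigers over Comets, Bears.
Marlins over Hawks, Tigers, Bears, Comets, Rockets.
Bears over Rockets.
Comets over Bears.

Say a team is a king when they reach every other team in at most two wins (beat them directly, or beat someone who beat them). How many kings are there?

Marlins reaches everyone (king).
Tigers cannot reach Marlins, Hawks in two steps.
Bears cannot reach Marlins, Hawks in two steps.
Rockets cannot reach Marlins, Hawks in two steps.
Hawks cannot reach Marlins in two steps.
Comets cannot reach Marlins, Tigers, Hawks in two steps.
Kings: Marlins — 1.

1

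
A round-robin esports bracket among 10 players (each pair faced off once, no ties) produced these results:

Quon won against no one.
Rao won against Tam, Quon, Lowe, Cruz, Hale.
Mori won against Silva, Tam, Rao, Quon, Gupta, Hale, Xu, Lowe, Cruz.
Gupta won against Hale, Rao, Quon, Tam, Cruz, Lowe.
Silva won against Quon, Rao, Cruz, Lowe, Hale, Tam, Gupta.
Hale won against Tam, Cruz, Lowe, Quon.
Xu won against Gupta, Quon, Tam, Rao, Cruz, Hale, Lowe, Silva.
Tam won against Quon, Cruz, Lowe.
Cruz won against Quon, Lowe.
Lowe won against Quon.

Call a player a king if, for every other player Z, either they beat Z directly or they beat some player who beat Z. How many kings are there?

1

Silva cannot reach Xu, Mori in two steps.
Xu cannot reach Mori in two steps.
Cruz cannot reach Silva, Xu, Gupta, Mori, Hale, Tam, Rao in two steps.
Gupta cannot reach Silva, Xu, Mori in two steps.
Mori reaches everyone (king).
Hale cannot reach Silva, Xu, Gupta, Mori, Rao in two steps.
Tam cannot reach Silva, Xu, Gupta, Mori, Hale, Rao in two steps.
Rao cannot reach Silva, Xu, Gupta, Mori in two steps.
Quon cannot reach Silva, Xu, Cruz, Gupta, Mori, Hale, Tam, Rao, Lowe in two steps.
Lowe cannot reach Silva, Xu, Cruz, Gupta, Mori, Hale, Tam, Rao in two steps.
Kings: Mori — 1.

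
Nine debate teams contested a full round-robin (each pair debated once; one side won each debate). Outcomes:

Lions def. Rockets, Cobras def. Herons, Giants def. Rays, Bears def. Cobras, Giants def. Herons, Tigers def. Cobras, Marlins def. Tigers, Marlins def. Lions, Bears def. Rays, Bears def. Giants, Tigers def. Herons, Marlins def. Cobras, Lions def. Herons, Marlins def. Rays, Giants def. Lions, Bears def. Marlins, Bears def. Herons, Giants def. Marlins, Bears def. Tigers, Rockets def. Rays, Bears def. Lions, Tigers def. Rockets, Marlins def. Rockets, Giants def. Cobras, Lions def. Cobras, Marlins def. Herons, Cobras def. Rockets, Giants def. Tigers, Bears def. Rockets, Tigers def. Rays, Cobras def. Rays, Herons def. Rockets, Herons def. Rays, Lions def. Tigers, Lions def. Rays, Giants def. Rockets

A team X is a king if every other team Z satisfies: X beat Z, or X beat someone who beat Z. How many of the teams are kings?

1

Herons cannot reach Tigers, Bears, Cobras, Giants, Marlins, Lions in two steps.
Rays cannot reach Herons, Rockets, Tigers, Bears, Cobras, Giants, Marlins, Lions in two steps.
Rockets cannot reach Herons, Tigers, Bears, Cobras, Giants, Marlins, Lions in two steps.
Tigers cannot reach Bears, Giants, Marlins, Lions in two steps.
Bears reaches everyone (king).
Cobras cannot reach Tigers, Bears, Giants, Marlins, Lions in two steps.
Giants cannot reach Bears in two steps.
Marlins cannot reach Bears, Giants in two steps.
Lions cannot reach Bears, Giants, Marlins in two steps.
Kings: Bears — 1.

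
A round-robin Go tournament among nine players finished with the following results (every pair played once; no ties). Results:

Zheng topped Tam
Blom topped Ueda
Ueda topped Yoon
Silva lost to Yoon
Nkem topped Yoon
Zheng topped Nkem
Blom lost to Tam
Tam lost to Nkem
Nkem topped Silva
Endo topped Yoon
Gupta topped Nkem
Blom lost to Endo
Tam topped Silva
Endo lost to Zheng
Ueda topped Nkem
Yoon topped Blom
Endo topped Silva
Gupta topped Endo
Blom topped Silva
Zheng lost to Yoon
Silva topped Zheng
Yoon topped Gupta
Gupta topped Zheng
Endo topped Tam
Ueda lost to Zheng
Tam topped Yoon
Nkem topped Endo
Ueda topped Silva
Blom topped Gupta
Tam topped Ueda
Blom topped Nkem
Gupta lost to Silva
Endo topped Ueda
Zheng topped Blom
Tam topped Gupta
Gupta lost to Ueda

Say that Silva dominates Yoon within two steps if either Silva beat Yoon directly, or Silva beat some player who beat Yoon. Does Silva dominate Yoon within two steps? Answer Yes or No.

Silva did not beat Yoon directly.
Silva beat Zheng, Gupta, but each of them lost to Yoon. No two-step path.

No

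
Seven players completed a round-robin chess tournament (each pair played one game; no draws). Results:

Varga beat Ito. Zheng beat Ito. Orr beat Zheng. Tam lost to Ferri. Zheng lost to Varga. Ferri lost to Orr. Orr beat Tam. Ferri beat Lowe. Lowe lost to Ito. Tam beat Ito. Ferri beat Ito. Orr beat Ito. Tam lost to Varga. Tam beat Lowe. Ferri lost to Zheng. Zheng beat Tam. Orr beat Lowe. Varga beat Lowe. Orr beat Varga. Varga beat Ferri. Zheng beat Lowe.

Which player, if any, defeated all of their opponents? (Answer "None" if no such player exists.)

Orr

Orr has 6 wins out of 6 opponents — a perfect record.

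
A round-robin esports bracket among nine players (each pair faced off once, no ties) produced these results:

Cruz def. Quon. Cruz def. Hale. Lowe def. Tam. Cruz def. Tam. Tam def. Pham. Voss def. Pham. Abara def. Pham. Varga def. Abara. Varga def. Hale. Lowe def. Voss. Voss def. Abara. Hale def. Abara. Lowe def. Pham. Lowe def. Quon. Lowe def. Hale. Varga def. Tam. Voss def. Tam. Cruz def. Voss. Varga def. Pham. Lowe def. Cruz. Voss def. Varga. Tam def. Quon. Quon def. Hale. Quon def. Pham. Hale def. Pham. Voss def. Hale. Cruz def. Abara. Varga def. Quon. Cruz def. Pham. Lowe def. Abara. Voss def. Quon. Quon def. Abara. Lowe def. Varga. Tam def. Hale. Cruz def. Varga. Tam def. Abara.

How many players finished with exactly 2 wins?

1

Win totals: Lowe 8, Abara 1, Voss 6, Cruz 7, Quon 3, Hale 2, Tam 4, Pham 0, Varga 5.
Exactly 2: Hale — 1 player.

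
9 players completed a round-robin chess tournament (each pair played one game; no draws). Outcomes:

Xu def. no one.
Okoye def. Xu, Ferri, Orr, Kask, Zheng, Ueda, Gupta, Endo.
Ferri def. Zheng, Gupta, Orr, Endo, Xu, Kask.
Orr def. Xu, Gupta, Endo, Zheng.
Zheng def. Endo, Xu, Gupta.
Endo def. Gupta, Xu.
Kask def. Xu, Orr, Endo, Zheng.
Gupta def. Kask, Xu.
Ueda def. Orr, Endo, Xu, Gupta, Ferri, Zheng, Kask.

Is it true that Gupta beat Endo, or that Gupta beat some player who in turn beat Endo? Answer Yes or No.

Gupta did not beat Endo directly.
Gupta beat Xu, Kask. Of those, Kask beat Endo.

Yes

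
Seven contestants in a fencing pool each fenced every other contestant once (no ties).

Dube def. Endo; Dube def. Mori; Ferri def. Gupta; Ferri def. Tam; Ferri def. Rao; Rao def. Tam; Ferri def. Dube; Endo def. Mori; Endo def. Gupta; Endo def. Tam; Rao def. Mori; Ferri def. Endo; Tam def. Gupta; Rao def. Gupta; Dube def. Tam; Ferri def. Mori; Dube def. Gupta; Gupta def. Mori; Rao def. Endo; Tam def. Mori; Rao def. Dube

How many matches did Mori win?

0

Mori's results: beat no one; lost to Rao, Gupta, Endo, Ferri, Dube, Tam.
That is 0 wins.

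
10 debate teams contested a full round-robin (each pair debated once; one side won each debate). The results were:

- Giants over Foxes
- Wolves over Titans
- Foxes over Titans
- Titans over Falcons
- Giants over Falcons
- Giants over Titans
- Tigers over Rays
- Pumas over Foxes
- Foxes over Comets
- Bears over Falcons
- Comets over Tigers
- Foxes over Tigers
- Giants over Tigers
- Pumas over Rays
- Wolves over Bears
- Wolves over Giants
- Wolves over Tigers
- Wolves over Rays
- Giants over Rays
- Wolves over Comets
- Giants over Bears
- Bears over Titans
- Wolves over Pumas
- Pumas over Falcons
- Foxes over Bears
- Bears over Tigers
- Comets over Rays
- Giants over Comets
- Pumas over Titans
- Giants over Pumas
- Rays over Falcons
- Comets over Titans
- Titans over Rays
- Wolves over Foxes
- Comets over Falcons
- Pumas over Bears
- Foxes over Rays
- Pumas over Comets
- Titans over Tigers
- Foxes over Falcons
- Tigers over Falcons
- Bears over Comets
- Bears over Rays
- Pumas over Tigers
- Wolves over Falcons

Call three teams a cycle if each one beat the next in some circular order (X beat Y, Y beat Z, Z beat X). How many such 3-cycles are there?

0

Win totals: Foxes 6, Wolves 9, Giants 8, Titans 3, Tigers 2, Bears 5, Falcons 0, Pumas 7, Rays 1, Comets 4.
A team with w wins dominates both others in C(w,2) triples; summing gives 15 + 36 + 28 + 3 + 1 + 10 + 0 + 21 + 0 + 6 = 120 transitive triples.
Total triples C(10,3) = 120, so cyclic triples = 120 − 120 = 0.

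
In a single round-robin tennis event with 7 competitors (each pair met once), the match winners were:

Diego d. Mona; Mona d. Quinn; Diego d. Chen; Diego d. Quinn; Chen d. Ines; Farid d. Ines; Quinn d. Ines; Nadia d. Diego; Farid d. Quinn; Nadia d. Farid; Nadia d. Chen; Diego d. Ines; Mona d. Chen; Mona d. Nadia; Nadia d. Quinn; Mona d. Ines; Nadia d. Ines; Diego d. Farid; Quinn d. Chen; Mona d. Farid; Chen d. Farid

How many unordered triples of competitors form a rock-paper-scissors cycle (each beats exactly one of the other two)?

Win totals: Farid 2, Quinn 2, Mona 5, Chen 2, Diego 5, Nadia 5, Ines 0.
A competitor with w wins dominates both others in C(w,2) triples; summing gives 1 + 1 + 10 + 1 + 10 + 10 + 0 = 33 transitive triples.
Total triples C(7,3) = 35, so cyclic triples = 35 − 33 = 2.

2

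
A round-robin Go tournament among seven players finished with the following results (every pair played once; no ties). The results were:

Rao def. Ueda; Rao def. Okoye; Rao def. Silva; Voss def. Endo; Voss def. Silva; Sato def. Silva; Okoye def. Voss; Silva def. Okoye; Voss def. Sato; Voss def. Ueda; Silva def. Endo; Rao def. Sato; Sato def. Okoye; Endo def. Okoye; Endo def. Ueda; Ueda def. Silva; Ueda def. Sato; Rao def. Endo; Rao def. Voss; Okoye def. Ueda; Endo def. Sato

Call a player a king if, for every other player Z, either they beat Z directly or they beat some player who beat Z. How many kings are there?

1

Ueda cannot reach Rao, Voss in two steps.
Rao reaches everyone (king).
Okoye cannot reach Rao in two steps.
Silva cannot reach Rao in two steps.
Sato cannot reach Rao in two steps.
Voss cannot reach Rao in two steps.
Endo cannot reach Rao in two steps.
Kings: Rao — 1.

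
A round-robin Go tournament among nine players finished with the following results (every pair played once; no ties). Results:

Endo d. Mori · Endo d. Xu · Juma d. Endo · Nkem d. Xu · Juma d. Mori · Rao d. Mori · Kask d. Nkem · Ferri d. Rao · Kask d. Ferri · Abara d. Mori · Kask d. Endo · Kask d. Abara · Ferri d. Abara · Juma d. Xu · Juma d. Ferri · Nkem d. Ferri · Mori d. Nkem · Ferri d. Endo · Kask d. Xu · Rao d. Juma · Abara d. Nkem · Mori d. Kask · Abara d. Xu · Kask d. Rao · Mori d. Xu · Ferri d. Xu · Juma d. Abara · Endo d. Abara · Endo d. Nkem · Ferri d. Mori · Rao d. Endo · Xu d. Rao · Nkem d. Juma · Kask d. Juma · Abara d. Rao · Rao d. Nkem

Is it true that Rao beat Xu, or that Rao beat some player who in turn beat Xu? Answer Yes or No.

Yes

Rao did not beat Xu directly.
Rao beat Nkem, Endo, Mori, Juma. Of those, Nkem beat Xu.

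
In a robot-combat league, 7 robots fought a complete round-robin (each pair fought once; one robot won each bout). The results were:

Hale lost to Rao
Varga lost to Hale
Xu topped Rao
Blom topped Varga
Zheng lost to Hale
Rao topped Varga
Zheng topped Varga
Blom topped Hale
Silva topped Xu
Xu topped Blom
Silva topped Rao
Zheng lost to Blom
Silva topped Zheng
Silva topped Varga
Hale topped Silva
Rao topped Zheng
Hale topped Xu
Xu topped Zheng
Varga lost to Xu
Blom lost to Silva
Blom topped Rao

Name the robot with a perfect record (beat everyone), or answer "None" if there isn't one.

Highest win total is Silva with 5 (out of 6 possible).
Silva lost to Hale, so no robot went undefeated.

None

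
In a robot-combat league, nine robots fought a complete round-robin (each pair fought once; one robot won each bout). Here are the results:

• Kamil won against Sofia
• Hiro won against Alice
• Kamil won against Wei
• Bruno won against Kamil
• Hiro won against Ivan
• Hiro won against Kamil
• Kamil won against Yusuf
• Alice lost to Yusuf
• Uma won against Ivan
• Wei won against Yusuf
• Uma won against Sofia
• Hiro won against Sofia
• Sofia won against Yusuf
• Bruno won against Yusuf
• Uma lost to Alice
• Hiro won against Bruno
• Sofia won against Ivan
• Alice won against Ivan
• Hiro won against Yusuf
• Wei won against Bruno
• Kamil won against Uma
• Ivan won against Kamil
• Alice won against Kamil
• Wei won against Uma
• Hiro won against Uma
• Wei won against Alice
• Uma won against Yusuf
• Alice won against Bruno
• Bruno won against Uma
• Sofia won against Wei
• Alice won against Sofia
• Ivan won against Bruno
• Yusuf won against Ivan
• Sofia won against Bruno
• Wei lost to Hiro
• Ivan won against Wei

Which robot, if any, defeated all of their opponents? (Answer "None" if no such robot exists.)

Hiro has 8 wins out of 8 opponents — a perfect record.

Hiro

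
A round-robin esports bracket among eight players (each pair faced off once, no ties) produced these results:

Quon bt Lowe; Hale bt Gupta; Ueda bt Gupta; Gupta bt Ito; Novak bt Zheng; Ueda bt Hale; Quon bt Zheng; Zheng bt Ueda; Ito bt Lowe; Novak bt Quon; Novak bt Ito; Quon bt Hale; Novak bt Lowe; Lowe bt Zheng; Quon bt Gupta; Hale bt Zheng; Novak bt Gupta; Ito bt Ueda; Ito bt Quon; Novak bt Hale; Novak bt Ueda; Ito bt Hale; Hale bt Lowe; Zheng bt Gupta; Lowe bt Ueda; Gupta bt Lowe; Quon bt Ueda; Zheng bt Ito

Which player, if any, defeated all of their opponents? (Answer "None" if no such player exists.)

Novak has 7 wins out of 7 opponents — a perfect record.

Novak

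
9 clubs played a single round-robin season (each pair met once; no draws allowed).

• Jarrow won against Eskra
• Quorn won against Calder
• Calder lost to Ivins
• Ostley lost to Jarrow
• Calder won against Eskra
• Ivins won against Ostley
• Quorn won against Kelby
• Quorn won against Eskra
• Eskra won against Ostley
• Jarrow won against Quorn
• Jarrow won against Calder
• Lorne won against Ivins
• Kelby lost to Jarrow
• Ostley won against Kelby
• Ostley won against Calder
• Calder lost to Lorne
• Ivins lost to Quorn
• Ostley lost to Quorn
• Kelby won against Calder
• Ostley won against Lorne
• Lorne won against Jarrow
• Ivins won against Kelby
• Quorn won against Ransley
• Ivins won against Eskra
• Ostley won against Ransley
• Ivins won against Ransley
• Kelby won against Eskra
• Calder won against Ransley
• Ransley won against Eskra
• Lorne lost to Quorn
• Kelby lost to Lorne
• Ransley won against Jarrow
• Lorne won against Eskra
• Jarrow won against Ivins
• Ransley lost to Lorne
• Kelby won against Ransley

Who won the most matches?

Win totals: Ivins 5, Jarrow 6, Kelby 3, Lorne 6, Calder 2, Ostley 4, Ransley 2, Eskra 1, Quorn 7.
Quorn leads with 7 wins (next highest: 6).

Quorn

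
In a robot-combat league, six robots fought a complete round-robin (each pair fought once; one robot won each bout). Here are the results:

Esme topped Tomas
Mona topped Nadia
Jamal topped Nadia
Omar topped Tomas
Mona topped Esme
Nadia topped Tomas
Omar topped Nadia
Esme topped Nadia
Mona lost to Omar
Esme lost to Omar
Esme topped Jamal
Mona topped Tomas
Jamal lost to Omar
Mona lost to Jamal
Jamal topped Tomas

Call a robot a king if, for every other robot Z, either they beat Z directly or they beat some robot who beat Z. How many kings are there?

Tomas cannot reach Mona, Jamal, Esme, Omar, Nadia in two steps.
Mona cannot reach Omar in two steps.
Jamal cannot reach Omar in two steps.
Esme cannot reach Omar in two steps.
Omar reaches everyone (king).
Nadia cannot reach Mona, Jamal, Esme, Omar in two steps.
Kings: Omar — 1.

1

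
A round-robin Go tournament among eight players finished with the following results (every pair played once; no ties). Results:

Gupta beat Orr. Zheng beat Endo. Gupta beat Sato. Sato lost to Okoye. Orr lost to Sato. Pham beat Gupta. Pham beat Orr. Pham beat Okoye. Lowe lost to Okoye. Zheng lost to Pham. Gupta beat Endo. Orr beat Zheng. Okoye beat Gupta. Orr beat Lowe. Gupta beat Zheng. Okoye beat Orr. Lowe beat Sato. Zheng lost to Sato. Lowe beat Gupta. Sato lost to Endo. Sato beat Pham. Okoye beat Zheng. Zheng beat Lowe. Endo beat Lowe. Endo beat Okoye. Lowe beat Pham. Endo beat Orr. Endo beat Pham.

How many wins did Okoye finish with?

5

Okoye's results: beat Zheng, Sato, Gupta, Orr, Lowe; lost to Pham, Endo.
That is 5 wins.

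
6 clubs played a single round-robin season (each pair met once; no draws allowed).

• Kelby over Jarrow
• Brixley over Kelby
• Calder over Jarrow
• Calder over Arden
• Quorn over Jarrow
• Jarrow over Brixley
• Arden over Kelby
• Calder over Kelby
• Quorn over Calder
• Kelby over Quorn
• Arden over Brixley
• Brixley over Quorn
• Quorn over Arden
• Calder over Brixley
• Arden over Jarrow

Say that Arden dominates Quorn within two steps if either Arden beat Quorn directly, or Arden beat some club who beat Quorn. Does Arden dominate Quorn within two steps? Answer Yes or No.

Yes

Arden did not beat Quorn directly.
Arden beat Brixley, Kelby, Jarrow. Of those, Brixley beat Quorn.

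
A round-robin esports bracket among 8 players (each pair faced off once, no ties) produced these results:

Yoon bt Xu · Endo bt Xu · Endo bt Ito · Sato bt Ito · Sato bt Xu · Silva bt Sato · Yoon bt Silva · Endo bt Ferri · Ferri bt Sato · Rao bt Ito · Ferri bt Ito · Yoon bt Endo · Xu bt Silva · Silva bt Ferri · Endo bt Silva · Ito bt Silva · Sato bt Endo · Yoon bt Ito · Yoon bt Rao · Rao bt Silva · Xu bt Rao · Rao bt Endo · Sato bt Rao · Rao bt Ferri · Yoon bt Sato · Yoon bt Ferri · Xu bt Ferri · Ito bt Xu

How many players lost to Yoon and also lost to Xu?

3

Yoon beat: Ito, Endo, Silva, Rao, Ferri, Sato, Xu.
Xu beat: Silva, Rao, Ferri.
Both beat: Silva, Rao, Ferri — 3.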